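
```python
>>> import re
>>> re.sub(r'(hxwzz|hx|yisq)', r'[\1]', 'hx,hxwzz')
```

'[hx],[hxwzz]'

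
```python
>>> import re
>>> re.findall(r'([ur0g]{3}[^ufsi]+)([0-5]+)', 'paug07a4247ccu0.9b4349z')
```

[('ug07a42', '4')]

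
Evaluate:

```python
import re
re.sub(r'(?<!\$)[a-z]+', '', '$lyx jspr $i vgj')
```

'$l  $i '

The negative lookaround is zero-width — it rules out positions where the adjacent text would match, without consuming anything.
Matches: at [2:4] → 'yx'; at [5:9] → 'jspr'; at [13:16] → 'vgj'.
Each match is replaced by ''.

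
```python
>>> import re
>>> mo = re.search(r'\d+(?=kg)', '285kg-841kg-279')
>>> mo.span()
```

(0, 3)

Because the assertion is zero-width, the text it checks is not consumed and won't appear in the result.
`search` walks the string left to right and returns the first match it finds.
The match spans [0:3] → '285'.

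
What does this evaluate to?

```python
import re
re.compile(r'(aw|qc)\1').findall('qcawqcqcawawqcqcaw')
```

['qc', 'aw', 'qc']

`\1` has to match the exact text group 1 already captured.
With a single group, `findall` returns only what that group captured — 3 items.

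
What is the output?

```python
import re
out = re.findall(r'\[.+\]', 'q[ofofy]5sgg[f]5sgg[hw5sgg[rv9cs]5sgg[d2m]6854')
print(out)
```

['[ofofy]5sgg[f]5sgg[hw5sgg[rv9cs]5sgg[d2m]']

Scanning left to right: at [1:42] → '[ofofy]5sgg[f]5sgg[hw5sgg[rv9cs]5sgg[d2m]'.
`findall` yields the raw match text (1 of them) because the pattern has no groups.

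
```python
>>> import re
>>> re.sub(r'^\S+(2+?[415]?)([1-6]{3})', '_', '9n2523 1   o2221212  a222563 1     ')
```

This matches anchored at the start of the string; then one or more of a non-whitespace character; then one or more of a literal '2' (lazy), then optionally one of [415] (captured); then exactly 3 of a character in [1-6] (captured).
Matches: at [0:6] → '9n2523'.
Each match is replaced by '_'.

'_ 1   o2221212  a222563 1     '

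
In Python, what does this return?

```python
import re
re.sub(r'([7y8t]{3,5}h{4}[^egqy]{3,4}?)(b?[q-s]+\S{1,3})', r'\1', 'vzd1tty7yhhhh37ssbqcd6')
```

'vzd1tty7yhhhh37sd6'

This matches 3 to 5 of one of [7y8t], then exactly 4 of the literal 'h', then 3 to 4 of any character except [egqy] (lazy) (captured); then optionally a literal 'b', then one or more of a character in [q-s], then 1 to 3 of a non-whitespace character (captured).
A non-greedy quantifier consumes as few characters as it can — just enough that the remainder of the pattern still matches from where it stops; whatever follows it matches normally.
Matches: at [4:20] → 'tty7yhhhh37ssbqc'.
Each match is replaced using the text its own group 1 captured.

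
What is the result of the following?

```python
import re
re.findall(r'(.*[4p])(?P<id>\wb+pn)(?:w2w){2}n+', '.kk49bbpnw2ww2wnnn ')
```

Multiple groups make `findall` return tuples — one 2-tuple for the one match.

[('.kk4', '9bbpn')]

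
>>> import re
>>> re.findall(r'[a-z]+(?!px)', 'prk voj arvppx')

['prk', 'voj', 'arvppx']

A negative assertion filters positions out without eating any characters.
`findall` yields the raw match text (3 of them) because the pattern has no groups.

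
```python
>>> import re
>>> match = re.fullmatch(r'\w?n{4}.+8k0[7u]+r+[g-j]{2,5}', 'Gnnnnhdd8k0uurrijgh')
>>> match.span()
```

(0, 19)

Pattern: optionally a word character; then exactly 4 of the literal 'n', then one or more of any character, then the literal '8k0'; then one or more of one of [7u], then one or more of the literal 'r', then 2 to 5 of a character in [g-j].
`fullmatch` succeeds only if the pattern covers the string from start to end.
The match spans [0:19] → 'Gnnnnhdd8k0uurrijgh'.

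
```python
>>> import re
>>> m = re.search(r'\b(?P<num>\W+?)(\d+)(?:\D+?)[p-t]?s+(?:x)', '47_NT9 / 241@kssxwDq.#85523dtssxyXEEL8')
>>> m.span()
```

(6, 17)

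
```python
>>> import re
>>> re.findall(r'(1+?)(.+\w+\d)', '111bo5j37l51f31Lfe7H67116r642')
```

[('1', '11bo5j37l51f31Lfe7H67116r642')]

Multiple groups make `findall` return tuples — one 2-tuple for the one match.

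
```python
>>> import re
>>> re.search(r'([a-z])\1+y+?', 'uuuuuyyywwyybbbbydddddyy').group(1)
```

'u'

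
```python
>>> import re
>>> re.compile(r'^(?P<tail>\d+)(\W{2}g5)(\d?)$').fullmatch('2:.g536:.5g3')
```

The pattern matches anchored at the start of the string; then one or more of a digit (captured as 'tail'); then exactly 2 of a non-word character, then the literal 'g5' (captured); then optionally a digit (captured); then anchored at the end.
`re.fullmatch` requires the pattern to consume the entire string.
Here there's no way to consume every character, so the call returns None.

None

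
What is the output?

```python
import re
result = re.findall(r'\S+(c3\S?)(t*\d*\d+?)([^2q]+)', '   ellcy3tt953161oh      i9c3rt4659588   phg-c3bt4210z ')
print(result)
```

[('c3r', 't4659588', '   phg-c3bt4')]

This matches one or more of a non-whitespace character; then the literal 'c3', then optionally a non-whitespace character (captured); then zero or more of the literal 't', then zero or more of a digit, then one or more of a digit (lazy) (captured); then one or more of any character except [2q] (captured).
Matches: at [25:50] match 'i9c3rt4659588   phg-c3bt4', groups = ('c3r', 't4659588', '   phg-c3bt4').
3 groups means the one result is a tuple of 3 captured strings — 1 here.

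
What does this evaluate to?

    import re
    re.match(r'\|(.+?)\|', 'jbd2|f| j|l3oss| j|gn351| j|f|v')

With `match`, the pattern is implicitly anchored at the beginning.
Here position 0 doesn't satisfy it, so the call returns None.

None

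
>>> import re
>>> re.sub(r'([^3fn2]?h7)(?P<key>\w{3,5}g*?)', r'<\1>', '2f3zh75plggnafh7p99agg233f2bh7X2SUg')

Because the quantifier is non-greedy, it stops expanding at the earliest point where the rest of the pattern can succeed.
The replacement refers to a captured group, so each match is rewritten using its own captured text.

'2f3<zh7>naf<h7>g233f2<bh7>'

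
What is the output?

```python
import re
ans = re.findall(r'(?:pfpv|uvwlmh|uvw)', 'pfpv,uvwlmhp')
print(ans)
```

Alternation tries branches left to right and keeps the first one that lets the overall match succeed at that position.
With no groups in the pattern, `findall` gives back each whole match — 2 here.

['pfpv', 'uvwlmh']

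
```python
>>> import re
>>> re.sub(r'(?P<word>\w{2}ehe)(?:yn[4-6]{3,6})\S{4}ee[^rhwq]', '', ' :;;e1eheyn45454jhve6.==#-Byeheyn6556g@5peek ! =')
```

' :;;e1eheyn45454jhve6.==#- ! ='

`sub` substitutes '' at each match site.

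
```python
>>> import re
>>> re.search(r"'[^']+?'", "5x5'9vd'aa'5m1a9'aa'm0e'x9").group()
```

"'9vd'"

The match spans [3:8] → "'9vd'".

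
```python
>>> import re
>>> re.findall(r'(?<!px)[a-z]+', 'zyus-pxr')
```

`(?!…)`/`(?<!…)` only lets a position through if the neighbouring text does NOT match; no characters are consumed.
No capturing groups, so `findall` returns the 2 full match strings.

['zyus', 'pxr']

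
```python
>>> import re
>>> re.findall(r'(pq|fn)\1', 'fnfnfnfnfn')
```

['fn', 'fn']

`\1` has to match the exact text group 1 already captured.
Matches: at [0:4] match 'fnfn', group 1 = 'fn'; at [4:8] match 'fnfn', group 1 = 'fn'.
`findall` collects group 1 from each match (2 total).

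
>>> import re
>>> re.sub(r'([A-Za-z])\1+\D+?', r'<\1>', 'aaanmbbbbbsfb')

`\1` has to match the exact text group 1 already captured.
Matches: at [0:4] → 'aaan'; at [5:11] → 'bbbbbs'.
Each match is replaced using the text its own group 1 captured.

'<a>m<b>fb'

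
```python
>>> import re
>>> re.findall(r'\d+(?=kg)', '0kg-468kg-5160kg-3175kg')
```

Lookahead/lookbehind check context without consuming it, so the matched span excludes the asserted characters.
Matches: at [0:1] → '0'; at [4:7] → '468'; at [10:14] → '5160'; at [17:21] → '3175'.
`findall` yields the raw match text (4 of them) because the pattern has no groups.

['0', '468', '5160', '3175']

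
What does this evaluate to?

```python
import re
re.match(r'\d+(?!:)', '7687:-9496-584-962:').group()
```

A negative assertion filters positions out without eating any characters.
`match` is anchored at position 0; if the pattern doesn't fit there, it returns None.
The match spans [0:3] → '768'.

'768'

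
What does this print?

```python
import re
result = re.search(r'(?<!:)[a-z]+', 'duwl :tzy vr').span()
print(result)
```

Because the assertion is negative and zero-width, positions next to the forbidden text are skipped.
`search` walks the string left to right and returns the first match it finds.
The match spans [0:4] → 'duwl'.

(0, 4)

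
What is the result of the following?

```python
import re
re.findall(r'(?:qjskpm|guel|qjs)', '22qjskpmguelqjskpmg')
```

Branches in `(...|...)` are attempted left-to-right; the first branch that allows the whole pattern to succeed is taken.
Walking the string: at [2:8] → 'qjskpm'; at [8:12] → 'guel'; at [12:18] → 'qjskpm'.
With no groups in the pattern, `findall` gives back each whole match — 3 here.

['qjskpm', 'guel', 'qjskpm']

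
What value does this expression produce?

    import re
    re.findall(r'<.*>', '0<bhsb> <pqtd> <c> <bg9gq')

['<bhsb> <pqtd> <c>']

With no groups in the pattern, `findall` gives back each whole match — 1 here.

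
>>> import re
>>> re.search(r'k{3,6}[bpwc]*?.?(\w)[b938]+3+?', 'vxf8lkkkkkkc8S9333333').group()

Pattern: 3 to 6 of a literal 'k', then zero or more of one of [bpwc] (lazy), then optionally any character; then a word character (captured); then one or more of one of [b938], then one or more of the literal '3' (lazy).
The match spans [5:21] → 'kkkkkkc8S9333333'.

'kkkkkkc8S9333333'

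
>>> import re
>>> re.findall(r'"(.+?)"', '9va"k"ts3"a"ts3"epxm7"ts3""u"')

['k', 'a', 'epxm7', '"u']

With the lazy modifier that quantifier settles for the fewest repetitions that let the rest of the pattern succeed (the atoms after it are unaffected and can still be greedy).
Walking the string: at [3:6] match '"k"', group 1 = 'k'; at [9:12] match '"a"', group 1 = 'a'; at [15:22] match '"epxm7"', group 1 = 'epxm7'; at [25:29] match '""u"', group 1 = '"u'.
`findall` collects group 1 from each match (4 total).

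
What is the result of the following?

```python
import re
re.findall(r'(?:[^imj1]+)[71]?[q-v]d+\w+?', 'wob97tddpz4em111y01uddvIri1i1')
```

The `?` after the quantifier makes it lazy — it takes as little as possible before letting the rest of the pattern try.
`findall` yields the raw match text (2 of them) because the pattern has no groups.

['wob97tddp', 'y01uddv']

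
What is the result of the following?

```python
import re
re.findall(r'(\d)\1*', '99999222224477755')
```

The backreference `\1` re-matches whatever the first group consumed, character for character.
Matches: at [0:5] match '99999', group 1 = '9'; at [5:10] match '22222', group 1 = '2'; at [10:12] match '44', group 1 = '4'; at [12:15] match '777', group 1 = '7'; at [15:17] match '55', group 1 = '5'.
One capturing group, so `findall` returns just the captured substring from each match — 5 in all.

['9', '2', '4', '7', '5']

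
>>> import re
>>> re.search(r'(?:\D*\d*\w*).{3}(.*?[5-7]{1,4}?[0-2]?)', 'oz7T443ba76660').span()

Pattern: zero or more of a non-digit, then zero or more of a digit, then zero or more of a word character (non-capturing group); then exactly 3 of any character; then zero or more of any character (lazy), then 1 to 4 of a character in [5-7] (lazy), then optionally a character in [0-2] (captured).
`re.search` tries every starting position until one works.
The match spans [0:14] → 'oz7T443ba76660'.
Captured: group 1 = '60'.

(0, 14)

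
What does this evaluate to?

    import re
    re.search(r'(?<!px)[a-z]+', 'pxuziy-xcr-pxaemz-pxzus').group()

'pxuziy'

`(?!…)`/`(?<!…)` only lets a position through if the neighbouring text does NOT match; no characters are consumed.
The match spans [0:6] → 'pxuziy'.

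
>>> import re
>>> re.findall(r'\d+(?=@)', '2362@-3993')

['2362']

The lookaround is zero-width — it requires the adjacent text to match without consuming it, so the asserted text isn't part of the match.
With no groups in the pattern, `findall` gives back each whole match — 1 here.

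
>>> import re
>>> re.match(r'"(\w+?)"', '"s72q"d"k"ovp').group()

'"s72q"'

`match` is anchored at position 0; if the pattern doesn't fit there, it returns None.
The match spans [0:6] → '"s72q"'.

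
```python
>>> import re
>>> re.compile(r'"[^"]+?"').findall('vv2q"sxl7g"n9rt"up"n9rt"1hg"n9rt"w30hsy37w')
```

Matches: at [4:11] → '"sxl7g"'; at [15:19] → '"up"'; at [23:28] → '"1hg"'.
With no groups in the pattern, `findall` gives back each whole match — 3 here.

['"sxl7g"', '"up"', '"1hg"']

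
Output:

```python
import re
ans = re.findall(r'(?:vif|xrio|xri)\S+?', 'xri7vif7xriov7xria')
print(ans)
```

`|` is ordered: at each position the engine commits to the first alternative that works.
Walking the string: at [0:4] → 'xri7'; at [4:8] → 'vif7'; at [8:13] → 'xriov'; at [14:18] → 'xria'.
No capturing groups, so `findall` returns the 4 full match strings.

['xri7', 'vif7', 'xriov', 'xria']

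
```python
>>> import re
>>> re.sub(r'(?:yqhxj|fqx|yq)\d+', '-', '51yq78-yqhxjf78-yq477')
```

'51--yqhxjf78--'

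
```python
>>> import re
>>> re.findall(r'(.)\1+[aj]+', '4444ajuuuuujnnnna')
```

['4', 'u', 'n']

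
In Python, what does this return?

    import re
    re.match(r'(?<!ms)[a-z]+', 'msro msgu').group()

`re.match` only tries the pattern at the start of the string.
The match spans [0:4] → 'msro'.

'msro'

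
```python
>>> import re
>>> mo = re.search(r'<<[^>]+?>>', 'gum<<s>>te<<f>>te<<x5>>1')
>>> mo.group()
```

'<<s>>'

`search` walks the string left to right and returns the first match it finds.
The match spans [3:8] → '<<s>>'.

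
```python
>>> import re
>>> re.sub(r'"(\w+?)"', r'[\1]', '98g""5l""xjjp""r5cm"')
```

'98g"[5l][xjjp][r5cm]'

Matches: at [4:8] → '"5l"'; at [8:14] → '"xjjp"'; at [14:20] → '"r5cm"'.
Each match is replaced using the text its own group 1 captured.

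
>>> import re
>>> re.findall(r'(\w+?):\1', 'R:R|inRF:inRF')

['R', 'inRF']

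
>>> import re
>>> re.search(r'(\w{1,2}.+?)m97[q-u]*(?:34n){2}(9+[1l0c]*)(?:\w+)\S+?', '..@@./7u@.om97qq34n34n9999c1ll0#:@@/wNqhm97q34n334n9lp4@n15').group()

'7u@.om97qq34n34n9999c1ll0#'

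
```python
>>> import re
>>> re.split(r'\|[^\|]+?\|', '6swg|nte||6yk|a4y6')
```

Matches to split on: at [4:9] → '|nte|'; at [9:14] → '|6yk|'.
Each match becomes a cut point; 3 segments remain.

['6swg', '', 'a4y6']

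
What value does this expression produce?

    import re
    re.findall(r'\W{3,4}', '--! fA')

['--! ']

`findall` yields the raw match text (1 of them) because the pattern has no groups.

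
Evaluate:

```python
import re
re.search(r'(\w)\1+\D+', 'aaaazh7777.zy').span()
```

(0, 6)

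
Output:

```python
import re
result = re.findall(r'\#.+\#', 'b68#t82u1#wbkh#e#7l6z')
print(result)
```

Since nothing is captured, `findall` lists the 1 matched substring directly.

['#t82u1#wbkh#e#']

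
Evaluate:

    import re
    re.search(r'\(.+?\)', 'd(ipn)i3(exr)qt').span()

A non-greedy quantifier consumes as few characters as it can — just enough that the remainder of the pattern still matches from where it stops; whatever follows it matches normally.
The match spans [1:6] → '(ipn)'.

(1, 6)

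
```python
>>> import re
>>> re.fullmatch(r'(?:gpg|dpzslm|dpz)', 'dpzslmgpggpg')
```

`fullmatch` succeeds only if the pattern covers the string from start to end.
Here there's no way to consume every character, so the call returns None.

None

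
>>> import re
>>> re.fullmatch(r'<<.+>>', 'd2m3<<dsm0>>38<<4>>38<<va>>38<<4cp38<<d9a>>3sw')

None

`fullmatch` succeeds only if the pattern covers the string from start to end.
Here there's no way to consume every character, so the call returns None.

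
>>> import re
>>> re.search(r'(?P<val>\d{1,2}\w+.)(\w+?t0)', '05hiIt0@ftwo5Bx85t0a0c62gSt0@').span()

(0, 19)

Lazy quantifiers expand one character at a time until the remainder of the pattern can match.
The match spans [0:19] → '05hiIt0@ftwo5Bx85t0'.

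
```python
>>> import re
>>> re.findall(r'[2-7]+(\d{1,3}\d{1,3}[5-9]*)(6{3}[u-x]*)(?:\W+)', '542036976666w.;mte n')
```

[('036976', '666w')]

This matches one or more of a character in [2-7]; then 1 to 3 of a digit, then 1 to 3 of a digit, then zero or more of a character in [5-9] (captured); then exactly 3 of the literal '6', then zero or more of a character in [u-x] (captured); then one or more of a non-word character (non-capturing group).
Scanning left to right: at [0:15] match '542036976666w.;', groups = ('036976', '666w').
Multiple groups make `findall` return tuples — one 2-tuple for the one match.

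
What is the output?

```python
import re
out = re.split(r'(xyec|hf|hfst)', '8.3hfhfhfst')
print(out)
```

`|` is ordered: at each position the engine commits to the first alternative that works.
Matches to split on: at [3:5] → 'hf'; at [5:7] → 'hf'; at [7:9] → 'hf'.
The group in the pattern means `split` returns the separators' captures alongside the pieces.

['8.3', 'hf', '', 'hf', '', 'hf', 'st']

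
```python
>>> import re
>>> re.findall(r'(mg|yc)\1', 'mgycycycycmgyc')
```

['yc', 'yc']

The backreference `\1` re-matches whatever the first group consumed, character for character.
Matches: at [2:6] match 'ycyc', group 1 = 'yc'; at [6:10] match 'ycyc', group 1 = 'yc'.
`findall` collects group 1 from each match (2 total).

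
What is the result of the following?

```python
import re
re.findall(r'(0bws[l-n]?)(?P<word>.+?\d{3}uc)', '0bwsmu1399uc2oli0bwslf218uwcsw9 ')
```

This matches the literal '0bw', then the literal 's', then optionally a character in [l-n] (captured); then one or more of any character (lazy), then exactly 3 of a digit, then the literal 'uc' (captured as 'word').
Scanning left to right: at [0:12] match '0bwsmu1399uc', groups = ('0bwsm', 'u1399uc').
`findall` packs the 2 group values into a tuple for every match.

[('0bwsm', 'u1399uc')]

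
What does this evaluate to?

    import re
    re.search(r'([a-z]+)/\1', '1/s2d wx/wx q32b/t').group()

'wx/wx'

`\1` is not a pattern — it's the concrete string captured by group 1, re-applied verbatim.
The match spans [6:11] → 'wx/wx'.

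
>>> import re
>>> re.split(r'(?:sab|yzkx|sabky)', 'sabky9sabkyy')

Alternation isn't longest-match — the leftmost alternative that fits at this position is chosen.
Matches to split on: at [0:3] → 'sab'; at [6:9] → 'sab'.
Each match becomes a cut point; 3 segments remain.

['', 'ky9', 'kyy']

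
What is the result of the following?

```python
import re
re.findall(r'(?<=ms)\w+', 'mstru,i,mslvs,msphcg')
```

['tru', 'lvs', 'phcg']

Lookahead/lookbehind check context without consuming it, so the matched span excludes the asserted characters.
Walking the string: at [2:5] → 'tru'; at [10:13] → 'lvs'; at [16:20] → 'phcg'.
`findall` yields the raw match text (3 of them) because the pattern has no groups.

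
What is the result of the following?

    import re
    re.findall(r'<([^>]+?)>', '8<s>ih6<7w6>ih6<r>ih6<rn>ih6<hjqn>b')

['s', '7w6', 'r', 'rn', 'hjqn']

Scanning left to right: at [1:4] match '<s>', group 1 = 's'; at [7:12] match '<7w6>', group 1 = '7w6'; at [15:18] match '<r>', group 1 = 'r'; at [21:25] match '<rn>', group 1 = 'rn'; at [28:34] match '<hjqn>', group 1 = 'hjqn'.
With a single group, `findall` returns only what that group captured — 5 items.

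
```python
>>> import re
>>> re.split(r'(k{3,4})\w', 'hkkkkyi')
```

Because the pattern has a capturing group, `split` also inserts each captured text between the pieces.

['h', 'kkkk', 'i']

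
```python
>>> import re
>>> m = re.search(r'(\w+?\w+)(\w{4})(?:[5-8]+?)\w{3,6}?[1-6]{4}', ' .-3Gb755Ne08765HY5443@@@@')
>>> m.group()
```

Pattern: one or more of a word character (lazy), then one or more of a word character (captured); then exactly 4 of a word character (captured); then one or more of a character in [5-8] (lazy) (non-capturing group); then 3 to 6 of a word character (lazy), then exactly 4 of a character in [1-6].
`re.search` tries every starting position until one works.
The match spans [3:22] → '3Gb755Ne08765HY5443'.
Captured: group 1 = '3Gb755N', group 2 = 'e087'.

'3Gb755Ne08765HY5443'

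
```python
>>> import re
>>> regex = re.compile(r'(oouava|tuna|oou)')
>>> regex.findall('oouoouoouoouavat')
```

`|` is ordered: at each position the engine commits to the first alternative that works.
Matches: at [0:3] match 'oou', group 1 = 'oou'; at [3:6] match 'oou', group 1 = 'oou'; at [6:9] match 'oou', group 1 = 'oou'; at [9:15] match 'oouava', group 1 = 'oouava'.
`findall` collects group 1 from each match (4 total).

['oou', 'oou', 'oou', 'oouava']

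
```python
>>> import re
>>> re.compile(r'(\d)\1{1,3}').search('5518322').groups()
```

('5',)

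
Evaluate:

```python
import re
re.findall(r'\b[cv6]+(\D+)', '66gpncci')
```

['gpncci']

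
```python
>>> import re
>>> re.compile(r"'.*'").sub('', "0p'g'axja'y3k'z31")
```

'0pz31'

Each match is replaced by ''.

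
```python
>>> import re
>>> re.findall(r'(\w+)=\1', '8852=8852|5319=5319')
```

['8852', '5319']

`\1` has to match the exact text group 1 already captured.
Walking the string: at [0:9] match '8852=8852', group 1 = '8852'; at [10:19] match '5319=5319', group 1 = '5319'.
`findall` collects group 1 from each match (2 total).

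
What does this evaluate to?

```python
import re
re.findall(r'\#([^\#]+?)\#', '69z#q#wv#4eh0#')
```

Scanning left to right: at [3:6] match '#q#', group 1 = 'q'; at [8:14] match '#4eh0#', group 1 = '4eh0'.
With a single group, `findall` returns only what that group captured — 2 items.

['q', '4eh0']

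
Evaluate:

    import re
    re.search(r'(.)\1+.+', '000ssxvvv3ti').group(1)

The match spans [0:12] → '000ssxvvv3ti'.
Captured: group 1 = '0'.

'0'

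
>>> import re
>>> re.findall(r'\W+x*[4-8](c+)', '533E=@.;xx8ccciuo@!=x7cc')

['ccc', 'cc']

The pattern matches one or more of a non-word character, then zero or more of the literal 'x', then a character in [4-8]; then one or more of a literal 'c' (captured).
Matches: at [4:14] match '=@.;xx8ccc', group 1 = 'ccc'; at [17:24] match '@!=x7cc', group 1 = 'cc'.
Because there's exactly one group, `findall` drops the full match and keeps group 1 from each hit.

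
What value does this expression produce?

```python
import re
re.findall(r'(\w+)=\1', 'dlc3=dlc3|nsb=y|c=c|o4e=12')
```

['dlc3', 'c']

A backreference is literal: `\1` must see the identical characters the first group matched.
Walking the string: at [0:9] match 'dlc3=dlc3', group 1 = 'dlc3'; at [16:19] match 'c=c', group 1 = 'c'.
One capturing group, so `findall` returns just the captured substring from each match — 2 in all.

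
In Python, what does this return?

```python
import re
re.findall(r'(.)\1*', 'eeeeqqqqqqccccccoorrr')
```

['e', 'q', 'c', 'o', 'r']

A backreference is literal: `\1` must see the identical characters the first group matched.
With a single group, `findall` returns only what that group captured — 5 items.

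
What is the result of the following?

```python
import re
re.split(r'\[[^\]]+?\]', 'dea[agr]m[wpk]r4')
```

Matches to split on: at [3:8] → '[agr]'; at [9:14] → '[wpk]'.
Each match becomes a cut point; 3 segments remain.

['dea', 'm', 'r4']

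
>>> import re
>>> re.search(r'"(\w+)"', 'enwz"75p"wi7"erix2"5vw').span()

`search` walks the string left to right and returns the first match it finds.
The match spans [4:9] → '"75p"'.
Captured: group 1 = '75p'.

(4, 9)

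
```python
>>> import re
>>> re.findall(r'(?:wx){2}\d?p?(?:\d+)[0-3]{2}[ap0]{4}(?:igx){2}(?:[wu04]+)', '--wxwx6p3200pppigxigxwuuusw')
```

['wxwx6p3200pppigxigxwuuu']

The pattern matches the literal 'wx' repeated 2 times, then optionally a digit, then optionally a literal 'p'; then one or more of a digit (non-capturing group); then exactly 2 of a character in [0-3], then exactly 4 of one of [ap0], then the literal 'igx' repeated 2 times; then one or more of one of [wu04] (non-capturing group).
Since nothing is captured, `findall` lists the 1 matched substring directly.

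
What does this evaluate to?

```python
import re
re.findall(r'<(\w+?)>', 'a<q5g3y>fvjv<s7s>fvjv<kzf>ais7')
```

`findall` collects group 1 from each match (3 total).

['q5g3y', 's7s', 'kzf']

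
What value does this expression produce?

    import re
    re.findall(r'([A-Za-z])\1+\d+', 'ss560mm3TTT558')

['s', 'm', 'T']

The backreference `\1` re-matches whatever the first group consumed, character for character.
Walking the string: at [0:5] match 'ss560', group 1 = 's'; at [5:8] match 'mm3', group 1 = 'm'; at [8:14] match 'TTT558', group 1 = 'T'.
With a single group, `findall` returns only what that group captured — 3 items.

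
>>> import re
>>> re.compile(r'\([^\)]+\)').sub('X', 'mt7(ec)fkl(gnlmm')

'mt7Xfkl(gnlmm'

Each match is replaced by 'X'.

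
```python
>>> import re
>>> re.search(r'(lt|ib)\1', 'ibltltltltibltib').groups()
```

The match spans [2:6] → 'ltlt'.
Captured: group 1 = 'lt'.

('lt',)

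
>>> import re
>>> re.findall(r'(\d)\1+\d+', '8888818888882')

['8']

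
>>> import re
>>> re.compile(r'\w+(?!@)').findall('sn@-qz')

['s', 'qz']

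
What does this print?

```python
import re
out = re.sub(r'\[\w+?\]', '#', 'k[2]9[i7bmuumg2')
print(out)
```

Matches: at [1:4] → '[2]'.
Each match is replaced by '#'.

k#9[i7bmuumg2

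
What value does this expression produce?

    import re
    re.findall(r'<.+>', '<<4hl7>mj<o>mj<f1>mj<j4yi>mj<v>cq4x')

['<<4hl7>mj<o>mj<f1>mj<j4yi>mj<v>']

`findall` yields the raw match text (1 of them) because the pattern has no groups.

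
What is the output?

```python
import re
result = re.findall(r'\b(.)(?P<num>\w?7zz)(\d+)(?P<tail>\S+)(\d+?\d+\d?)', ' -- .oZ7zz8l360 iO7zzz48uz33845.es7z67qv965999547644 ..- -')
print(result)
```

[('o', 'Z7zz', '8', 'l3', '60')]

This matches a word boundary (`\b`, zero-width); then any character (captured); then optionally a word character, then the literal '7zz' (captured as 'num'); then one or more of a digit (captured); then one or more of a non-whitespace character (captured as 'tail'); then one or more of a digit (lazy), then one or more of a digit, then optionally a digit (captured).
Scanning left to right: at [5:15] match 'oZ7zz8l360', groups = ('o', 'Z7zz', '8', 'l3', '60').
With 5 capturing groups, `findall` returns a 5-tuple per match.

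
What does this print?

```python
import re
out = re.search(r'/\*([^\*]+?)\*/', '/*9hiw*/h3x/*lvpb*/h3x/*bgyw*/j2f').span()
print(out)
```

(0, 8)

The match spans [0:8] → '/*9hiw*/'.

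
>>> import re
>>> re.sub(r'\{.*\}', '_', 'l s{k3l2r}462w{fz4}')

'l s_'

Each match is replaced by '_'.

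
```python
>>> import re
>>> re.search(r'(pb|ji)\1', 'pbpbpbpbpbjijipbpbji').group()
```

'pbpb'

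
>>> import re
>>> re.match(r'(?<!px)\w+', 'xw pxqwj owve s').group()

'xw'

A negative assertion filters positions out without eating any characters.
With `match`, the pattern is implicitly anchored at the beginning.
The match spans [0:2] → 'xw'.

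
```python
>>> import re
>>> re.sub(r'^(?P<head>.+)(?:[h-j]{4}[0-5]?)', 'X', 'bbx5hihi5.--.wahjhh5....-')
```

'X....-'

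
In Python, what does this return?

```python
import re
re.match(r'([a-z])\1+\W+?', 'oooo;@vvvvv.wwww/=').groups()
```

`\1` has to match the exact text group 1 already captured.
`match` is anchored at position 0; if the pattern doesn't fit there, it returns None.
The match spans [0:5] → 'oooo;'.
Captured: group 1 = 'o'.

('o',)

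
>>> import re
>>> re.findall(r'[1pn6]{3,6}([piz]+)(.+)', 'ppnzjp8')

[('z', 'jp8')]

With 2 capturing groups, `findall` returns a 2-tuple per match.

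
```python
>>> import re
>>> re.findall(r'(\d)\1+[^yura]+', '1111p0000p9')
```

['1']

`\1` has to match the exact text group 1 already captured.
Matches: at [0:11] match '1111p0000p9', group 1 = '1'.
Because there's exactly one group, `findall` drops the full match and keeps group 1 from the one hit.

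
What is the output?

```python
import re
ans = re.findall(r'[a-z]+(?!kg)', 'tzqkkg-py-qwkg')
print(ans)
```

['tzqkkg', 'py', 'qwkg']

The negative lookaround is zero-width — it rules out positions where the adjacent text would match, without consuming anything.
No capturing groups, so `findall` returns the 3 full match strings.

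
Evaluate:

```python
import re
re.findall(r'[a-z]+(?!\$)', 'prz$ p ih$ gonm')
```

['pr', 'p', 'i', 'gonm']

Because the assertion is negative and zero-width, positions next to the forbidden text are skipped.
Walking the string: at [0:2] → 'pr'; at [5:6] → 'p'; at [7:8] → 'i'; at [11:15] → 'gonm'.
`findall` yields the raw match text (4 of them) because the pattern has no groups.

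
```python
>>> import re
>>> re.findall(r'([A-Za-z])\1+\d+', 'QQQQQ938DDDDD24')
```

A backreference is literal: `\1` must see the identical characters the first group matched.
Scanning left to right: at [0:8] match 'QQQQQ938', group 1 = 'Q'; at [8:15] match 'DDDDD24', group 1 = 'D'.
One capturing group, so `findall` returns just the captured substring from each match — 2 in all.

['Q', 'D']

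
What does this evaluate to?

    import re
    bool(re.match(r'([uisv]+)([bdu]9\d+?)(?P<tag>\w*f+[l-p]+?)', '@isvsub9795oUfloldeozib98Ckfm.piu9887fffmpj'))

False

Pattern: one or more of one of [uisv] (captured); then one of [bdu], then a literal '9', then one or more of a digit (lazy) (captured); then zero or more of a word character, then one or more of the literal 'f', then one or more of a character in [l-p] (lazy) (captured as 'tag').
`re.match` won't scan ahead — the pattern has to work from the very first character.
Here position 0 doesn't satisfy it, so the call returns None, and `bool(None)` is False.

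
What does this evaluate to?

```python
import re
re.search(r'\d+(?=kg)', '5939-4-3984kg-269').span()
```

(7, 11)

The lookaround is zero-width — it requires the adjacent text to match without consuming it, so the asserted text isn't part of the match.
Unlike `match`, `search` isn't anchored — it looks for the pattern anywhere in the string.
The match spans [7:11] → '3984'.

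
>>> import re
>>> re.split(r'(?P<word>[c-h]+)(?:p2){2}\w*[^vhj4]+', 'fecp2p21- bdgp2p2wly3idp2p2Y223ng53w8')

['', 'fec', '']

This matches one or more of a character in [c-h] (captured as 'word'); then the literal 'p2' repeated 2 times, then zero or more of a word character; then one or more of any character except [vhj4].
Matches to split on: at [0:37] → 'fecp2p21- bdgp2p2wly3idp2p2Y223ng53w8'.
`re.split` interleaves the captured-group text with the surrounding fragments.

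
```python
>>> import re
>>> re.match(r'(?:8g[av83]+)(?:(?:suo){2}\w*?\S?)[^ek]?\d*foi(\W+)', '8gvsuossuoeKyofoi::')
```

Pattern: the literal '8g', then one or more of one of [av83] (non-capturing group); then the literal 'suo' repeated 2 times, then zero or more of a word character (lazy), then optionally a non-whitespace character (non-capturing group); then optionally any character except [ek], then zero or more of a digit, then the literal 'foi'; then one or more of a non-word character (captured).
`re.match` only tries the pattern at the start of the string.
Here position 0 doesn't satisfy it, so the call returns None.

None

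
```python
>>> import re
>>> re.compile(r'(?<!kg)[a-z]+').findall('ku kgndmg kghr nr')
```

['ku', 'kgndmg', 'kghr', 'nr']

A negative assertion filters positions out without eating any characters.
Since nothing is captured, `findall` lists the 4 matched substrings directly.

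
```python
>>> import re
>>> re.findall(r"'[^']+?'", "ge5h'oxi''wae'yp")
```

["'oxi'", "'wae'"]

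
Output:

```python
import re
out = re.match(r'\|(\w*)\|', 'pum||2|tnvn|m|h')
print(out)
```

`re.match` won't scan ahead — the pattern has to work from the very first character.
Here the string doesn't start with a match, so the call returns None.

None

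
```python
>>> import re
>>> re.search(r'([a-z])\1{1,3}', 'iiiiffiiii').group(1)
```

`\1` is not a pattern — it's the concrete string captured by group 1, re-applied verbatim.
Unlike `match`, `search` isn't anchored — it looks for the pattern anywhere in the string.
The match spans [0:4] → 'iiii'.
Captured: group 1 = 'i'.

'i'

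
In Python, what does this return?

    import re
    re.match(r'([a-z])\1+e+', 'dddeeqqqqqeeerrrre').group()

The backreference `\1` re-matches whatever the first group consumed, character for character.
`re.match` only tries the pattern at the start of the string.
The match spans [0:5] → 'dddee'.
Captured: group 1 = 'd'.

'dddee'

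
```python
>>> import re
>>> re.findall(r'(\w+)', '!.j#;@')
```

`findall` collects group 1 from the one match (1 total).

['j']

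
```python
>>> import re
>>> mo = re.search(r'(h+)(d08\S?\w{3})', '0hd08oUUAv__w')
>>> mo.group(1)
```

'h'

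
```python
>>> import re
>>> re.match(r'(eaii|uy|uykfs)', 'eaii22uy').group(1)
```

The match spans [0:4] → 'eaii'.
Captured: group 1 = 'eaii'.

'eaii'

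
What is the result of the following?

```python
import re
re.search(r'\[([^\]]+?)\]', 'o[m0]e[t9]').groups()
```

('m0',)

`search` walks the string left to right and returns the first match it finds.
The match spans [1:5] → '[m0]'.
Captured: group 1 = 'm0'.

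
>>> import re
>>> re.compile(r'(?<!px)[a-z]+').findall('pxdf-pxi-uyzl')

A negative assertion filters positions out without eating any characters.
Matches: at [0:4] → 'pxdf'; at [5:8] → 'pxi'; at [9:13] → 'uyzl'.
With no groups in the pattern, `findall` gives back each whole match — 3 here.

['pxdf', 'pxi', 'uyzl']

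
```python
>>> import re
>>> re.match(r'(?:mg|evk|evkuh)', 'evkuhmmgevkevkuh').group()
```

'evk'

`re.match` only tries the pattern at the start of the string.
The match spans [0:3] → 'evk'.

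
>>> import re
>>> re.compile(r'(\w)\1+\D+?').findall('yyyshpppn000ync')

`\1` is not a pattern — it's the concrete string captured by group 1, re-applied verbatim.
Walking the string: at [0:4] match 'yyys', group 1 = 'y'; at [5:9] match 'pppn', group 1 = 'p'; at [9:13] match '000y', group 1 = '0'.
Because there's exactly one group, `findall` drops the full match and keeps group 1 from each hit.

['y', 'p', '0']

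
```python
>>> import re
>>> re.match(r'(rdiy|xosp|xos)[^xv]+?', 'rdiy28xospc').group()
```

With `match`, the pattern is implicitly anchored at the beginning.
The match spans [0:5] → 'rdiy2'.
Captured: group 1 = 'rdiy'.

'rdiy2'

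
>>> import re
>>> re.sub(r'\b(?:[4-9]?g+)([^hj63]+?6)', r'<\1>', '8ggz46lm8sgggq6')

'<z46>lm8sgggq6'

Pattern: a word boundary (`\b`, zero-width); then optionally a character in [4-9], then one or more of the literal 'g' (non-capturing group); then one or more of any character except [hj63] (lazy), then the literal '6' (captured).
Each match is replaced using the text its own group 1 captured.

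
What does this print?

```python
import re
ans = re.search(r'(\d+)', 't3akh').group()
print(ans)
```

3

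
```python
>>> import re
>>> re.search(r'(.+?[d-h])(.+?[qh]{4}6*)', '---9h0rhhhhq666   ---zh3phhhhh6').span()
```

With the lazy modifier that quantifier settles for the fewest repetitions that let the rest of the pattern succeed (the atoms after it are unaffected and can still be greedy).
The match spans [0:11] → '---9h0rhhhh'.

(0, 11)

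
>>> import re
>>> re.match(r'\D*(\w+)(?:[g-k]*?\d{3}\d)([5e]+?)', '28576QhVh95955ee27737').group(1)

The match spans [0:15] → '28576QhVh95955e'.
Captured: group 1 = '28576QhVh9', group 2 = 'e'.

'28576QhVh9'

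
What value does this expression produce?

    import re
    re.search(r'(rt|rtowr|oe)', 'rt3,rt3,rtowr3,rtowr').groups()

('rt',)

The match spans [0:2] → 'rt'.
Captured: group 1 = 'rt'.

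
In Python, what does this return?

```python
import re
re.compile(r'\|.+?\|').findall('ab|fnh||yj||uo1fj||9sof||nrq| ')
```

['|fnh|', '|yj|', '|uo1fj|', '|9sof|', '|nrq|']

Lazy quantifiers expand one character at a time until the remainder of the pattern can match.
Matches: at [2:7] → '|fnh|'; at [7:11] → '|yj|'; at [11:18] → '|uo1fj|'; at [18:24] → '|9sof|'; at [24:29] → '|nrq|'.
`findall` yields the raw match text (5 of them) because the pattern has no groups.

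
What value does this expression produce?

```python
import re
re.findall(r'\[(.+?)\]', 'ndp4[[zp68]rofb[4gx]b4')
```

['[zp68', '4gx']

With the lazy modifier that quantifier settles for the fewest repetitions that let the rest of the pattern succeed (the atoms after it are unaffected and can still be greedy).
Scanning left to right: at [4:11] match '[[zp68]', group 1 = '[zp68'; at [15:20] match '[4gx]', group 1 = '4gx'.
One capturing group, so `findall` returns just the captured substring from each match — 2 in all.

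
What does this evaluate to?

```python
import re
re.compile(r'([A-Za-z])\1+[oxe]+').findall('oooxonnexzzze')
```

['o', 'n', 'z']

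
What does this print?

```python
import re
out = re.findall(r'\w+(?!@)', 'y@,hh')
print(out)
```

`(?!…)`/`(?<!…)` only lets a position through if the neighbouring text does NOT match; no characters are consumed.
With no groups in the pattern, `findall` gives back each whole match — 1 here.

['hh']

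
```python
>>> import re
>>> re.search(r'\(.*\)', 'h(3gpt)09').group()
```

The match spans [1:7] → '(3gpt)'.

'(3gpt)'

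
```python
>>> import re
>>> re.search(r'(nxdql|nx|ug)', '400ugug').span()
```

(3, 5)

`re.search` tries every starting position until one works.
The match spans [3:5] → 'ug'.
Captured: group 1 = 'ug'.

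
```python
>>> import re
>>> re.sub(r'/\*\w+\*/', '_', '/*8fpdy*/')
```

Each match is replaced by '_'.

'_'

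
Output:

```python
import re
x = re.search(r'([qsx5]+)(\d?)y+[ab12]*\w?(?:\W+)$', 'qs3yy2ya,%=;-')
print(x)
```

None

Pattern: one or more of one of [qsx5] (captured); then optionally a digit (captured); then one or more of a literal 'y', then zero or more of one of [ab12], then optionally a word character; then one or more of a non-word character (non-capturing group); then anchored at the end.
`re.search` tries every starting position until one works.
Here the pattern never matches, so the call returns None.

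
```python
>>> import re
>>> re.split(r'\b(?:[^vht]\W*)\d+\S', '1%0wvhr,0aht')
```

['', 'vhr', 'ht']

Pattern: a word boundary (`\b`, zero-width); then any character except [vht], then zero or more of a non-word character (non-capturing group); then one or more of a digit, then a non-whitespace character.
The string is cut at each match, leaving 3 pieces.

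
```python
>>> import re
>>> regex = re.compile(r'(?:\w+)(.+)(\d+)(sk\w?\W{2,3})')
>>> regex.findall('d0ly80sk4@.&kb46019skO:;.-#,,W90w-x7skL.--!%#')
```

Pattern: one or more of a word character (non-capturing group); then one or more of any character (captured); then one or more of a digit (captured); then the literal 'sk', then optionally a word character, then 2 to 3 of a non-word character (captured).
Walking the string: at [0:42] match 'd0ly80sk4@.&kb46019skO:;.-#,,W90w-x7skL.--', groups = ('@.&kb46019skO:;.-#,,W90w-x', '7', 'skL.--').
With 3 capturing groups, `findall` returns a 3-tuple per match.

[('@.&kb46019skO:;.-#,,W90w-x', '7', 'skL.--')]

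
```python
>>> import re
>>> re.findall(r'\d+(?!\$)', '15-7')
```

A negative assertion filters positions out without eating any characters.
With no groups in the pattern, `findall` gives back each whole match — 2 here.

['15', '7']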